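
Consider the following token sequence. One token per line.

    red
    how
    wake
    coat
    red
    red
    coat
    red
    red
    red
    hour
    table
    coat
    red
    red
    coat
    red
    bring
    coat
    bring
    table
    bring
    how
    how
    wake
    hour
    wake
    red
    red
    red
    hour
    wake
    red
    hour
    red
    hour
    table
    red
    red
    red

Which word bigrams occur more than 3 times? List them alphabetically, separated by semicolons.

Bigram counts meeting the condition (more than 3 times):
  coat red: 4
  red hour: 4
  red red: 8

coat red; red hour; red red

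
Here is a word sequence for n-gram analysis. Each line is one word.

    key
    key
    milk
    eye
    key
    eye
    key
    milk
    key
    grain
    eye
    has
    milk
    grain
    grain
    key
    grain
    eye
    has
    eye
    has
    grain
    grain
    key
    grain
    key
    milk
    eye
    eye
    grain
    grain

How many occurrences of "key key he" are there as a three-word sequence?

Scanning the 29 overlapping trigram windows for "key key he":
  (none found)

0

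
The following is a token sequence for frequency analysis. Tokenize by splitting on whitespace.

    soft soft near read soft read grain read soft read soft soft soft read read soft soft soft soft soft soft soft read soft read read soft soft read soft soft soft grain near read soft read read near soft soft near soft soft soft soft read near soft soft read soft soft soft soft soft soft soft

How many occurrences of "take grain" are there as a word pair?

Scanning the 57 overlapping bigram windows for "take grain":
  (none found)

0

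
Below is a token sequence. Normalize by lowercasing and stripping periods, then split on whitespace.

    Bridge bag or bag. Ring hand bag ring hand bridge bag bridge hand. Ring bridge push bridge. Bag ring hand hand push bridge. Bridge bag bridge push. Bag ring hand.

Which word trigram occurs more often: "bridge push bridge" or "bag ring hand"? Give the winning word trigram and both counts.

"bag ring hand" (4 vs 1)

"bridge push bridge": 1 occurrence
"bag ring hand": 4 occurrences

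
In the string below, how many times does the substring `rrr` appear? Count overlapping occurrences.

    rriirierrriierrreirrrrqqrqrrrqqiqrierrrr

7

Sliding a length-3 window over the 40 characters (38 positions):
  position 8–10: rrr
  position 14–16: rrr
  position 19–21: rrr
  position 20–22: rrr
  position 27–29: rrr
  position 37–39: rrr
  position 38–40: rrr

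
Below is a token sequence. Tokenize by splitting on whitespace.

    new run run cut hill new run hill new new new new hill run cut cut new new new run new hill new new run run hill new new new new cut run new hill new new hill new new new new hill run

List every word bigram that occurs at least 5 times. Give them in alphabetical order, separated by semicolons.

Bigram counts meeting the condition (at least 5 times):
  hill new: 6
  new hill: 5
  new new: 13

hill new; new hill; new new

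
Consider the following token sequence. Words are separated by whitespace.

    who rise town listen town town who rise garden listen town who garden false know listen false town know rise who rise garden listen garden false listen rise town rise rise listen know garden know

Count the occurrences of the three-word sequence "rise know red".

0

Scanning the 33 overlapping trigram windows for "rise know red":
  (none found)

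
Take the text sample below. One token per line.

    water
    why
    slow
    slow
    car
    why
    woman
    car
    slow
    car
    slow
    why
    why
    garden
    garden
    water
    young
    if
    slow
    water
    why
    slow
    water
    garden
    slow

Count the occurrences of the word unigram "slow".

7

Scanning the 25 tokens for "slow":
  position 3: slow
  position 4: slow
  position 9: slow
  position 11: slow
  position 19: slow
  position 22: slow
  position 25: slow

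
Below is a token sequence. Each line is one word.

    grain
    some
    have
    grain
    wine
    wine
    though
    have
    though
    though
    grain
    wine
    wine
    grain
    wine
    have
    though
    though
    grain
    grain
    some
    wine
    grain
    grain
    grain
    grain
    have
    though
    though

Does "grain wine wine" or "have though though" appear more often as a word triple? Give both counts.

"grain wine wine": 2 occurrences
"have though though": 3 occurrences

"have though though" (3 vs 2)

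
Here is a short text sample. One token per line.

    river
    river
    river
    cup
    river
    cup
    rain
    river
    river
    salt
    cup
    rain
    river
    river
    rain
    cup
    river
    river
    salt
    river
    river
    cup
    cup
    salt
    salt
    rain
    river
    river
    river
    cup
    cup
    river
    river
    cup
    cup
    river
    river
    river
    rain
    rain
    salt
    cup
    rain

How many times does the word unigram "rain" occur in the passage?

Scanning the 43 tokens for "rain":
  position 7: rain
  position 12: rain
  position 15: rain
  position 26: rain
  position 39: rain
  position 40: rain
  position 43: rain

7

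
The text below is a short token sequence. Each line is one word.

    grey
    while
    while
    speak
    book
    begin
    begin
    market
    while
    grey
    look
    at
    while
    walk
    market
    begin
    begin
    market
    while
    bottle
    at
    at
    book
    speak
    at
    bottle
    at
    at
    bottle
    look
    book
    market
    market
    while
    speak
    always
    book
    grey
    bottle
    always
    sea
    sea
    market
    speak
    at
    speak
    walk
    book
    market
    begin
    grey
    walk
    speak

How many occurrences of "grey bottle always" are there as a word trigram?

1

Scanning the 51 overlapping trigram windows for "grey bottle always":
  position 38–40: grey bottle always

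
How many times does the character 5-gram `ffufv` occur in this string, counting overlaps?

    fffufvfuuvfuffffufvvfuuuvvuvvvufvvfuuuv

2

Sliding a length-5 window over the 39 characters (35 positions):
  position 2–6: ffufv
  position 15–19: ffufv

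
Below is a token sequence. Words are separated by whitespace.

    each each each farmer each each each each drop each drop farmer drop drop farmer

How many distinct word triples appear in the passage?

15 tokens → 13 trigram windows in total.
Repeated trigrams (each contributes count−1 duplicates):
  each each each: 3
2 duplicate windows → 13 − 2 = 11 distinct.

11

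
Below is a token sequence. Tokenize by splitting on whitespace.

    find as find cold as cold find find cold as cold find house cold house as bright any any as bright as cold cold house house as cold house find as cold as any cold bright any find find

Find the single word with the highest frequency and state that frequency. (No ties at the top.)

Unigram frequencies (highest first):
  cold: 10
  as: 9
  find: 8
  house: 5
  any: 4
  bright: 3

"cold", 10 times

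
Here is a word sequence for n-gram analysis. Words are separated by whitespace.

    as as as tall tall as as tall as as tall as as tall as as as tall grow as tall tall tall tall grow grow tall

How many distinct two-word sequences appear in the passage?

8

27 tokens → 26 bigram windows in total.
Repeated bigrams (each contributes count−1 duplicates):
  as as: 7
  as tall: 6
  tall as: 4
  tall tall: 4
  tall grow: 2
18 duplicate windows → 26 − 18 = 8 distinct.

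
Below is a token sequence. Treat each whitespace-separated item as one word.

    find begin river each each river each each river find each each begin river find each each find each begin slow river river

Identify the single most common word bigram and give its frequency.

"each each", 4 times

Bigram frequencies (highest first):
  each each: 4
  find each: 3
  begin river: 2
  river each: 2
  each river: 2
  river find: 2
  … (6 more, each ≤ 2)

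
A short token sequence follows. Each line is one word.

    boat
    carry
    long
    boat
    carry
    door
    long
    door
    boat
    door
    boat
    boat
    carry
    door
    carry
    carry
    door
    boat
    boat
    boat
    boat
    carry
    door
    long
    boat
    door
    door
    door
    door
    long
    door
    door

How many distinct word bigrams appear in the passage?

32 tokens → 31 bigram windows in total.
Repeated bigrams (each contributes count−1 duplicates):
  boat boat: 4
  boat carry: 4
  carry door: 4
  door door: 4
  door boat: 3
  door long: 3
  boat door: 2
  long boat: 2
  … (1 more repeated)
19 duplicate windows → 31 − 19 = 12 distinct.

12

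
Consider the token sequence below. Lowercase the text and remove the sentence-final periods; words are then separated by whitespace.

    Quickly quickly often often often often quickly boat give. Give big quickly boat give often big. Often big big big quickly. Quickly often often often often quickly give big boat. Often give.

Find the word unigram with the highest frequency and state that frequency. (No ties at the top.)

"often", 11 times

Unigram frequencies (highest first):
  often: 11
  quickly: 7
  big: 6
  give: 5
  boat: 3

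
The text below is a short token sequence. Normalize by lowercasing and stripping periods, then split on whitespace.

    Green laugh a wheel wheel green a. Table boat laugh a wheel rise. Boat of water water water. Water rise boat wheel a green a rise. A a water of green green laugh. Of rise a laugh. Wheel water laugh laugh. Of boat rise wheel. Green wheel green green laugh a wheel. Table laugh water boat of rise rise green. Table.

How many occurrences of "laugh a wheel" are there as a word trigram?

3

Scanning the 59 overlapping trigram windows for "laugh a wheel":
  position 2–4: laugh a wheel
  position 10–12: laugh a wheel
  position 50–52: laugh a wheel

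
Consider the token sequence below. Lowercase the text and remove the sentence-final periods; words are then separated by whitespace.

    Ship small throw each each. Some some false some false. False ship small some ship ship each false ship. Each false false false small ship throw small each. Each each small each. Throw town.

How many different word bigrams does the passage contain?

34 tokens → 33 bigram windows in total.
Repeated bigrams (each contributes count−1 duplicates):
  each each: 3
  false false: 3
  each false: 2
  false ship: 2
  ship each: 2
  ship small: 2
  small each: 2
  some false: 2
10 duplicate windows → 33 − 10 = 23 distinct.

23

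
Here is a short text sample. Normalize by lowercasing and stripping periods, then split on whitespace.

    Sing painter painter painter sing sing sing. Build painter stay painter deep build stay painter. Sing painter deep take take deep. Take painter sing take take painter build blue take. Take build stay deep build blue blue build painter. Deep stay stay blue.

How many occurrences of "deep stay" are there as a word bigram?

1

Scanning the 42 overlapping bigram windows for "deep stay":
  position 40–41: deep stay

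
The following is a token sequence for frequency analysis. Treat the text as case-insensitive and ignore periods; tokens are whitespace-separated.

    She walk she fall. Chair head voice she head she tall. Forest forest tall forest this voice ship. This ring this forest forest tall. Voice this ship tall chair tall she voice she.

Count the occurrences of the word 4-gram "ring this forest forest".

Scanning the 30 overlapping 4-gram windows for "ring this forest forest":
  position 20–23: ring this forest forest

1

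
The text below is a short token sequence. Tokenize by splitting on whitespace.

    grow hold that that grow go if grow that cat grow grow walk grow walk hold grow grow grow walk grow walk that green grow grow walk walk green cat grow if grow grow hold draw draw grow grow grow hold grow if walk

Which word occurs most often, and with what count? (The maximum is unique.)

Unigram frequencies (highest first):
  grow: 19
  walk: 7
  hold: 4
  that: 4
  if: 3
  cat: 2
  … (3 more, each ≤ 2)

"grow", 19 times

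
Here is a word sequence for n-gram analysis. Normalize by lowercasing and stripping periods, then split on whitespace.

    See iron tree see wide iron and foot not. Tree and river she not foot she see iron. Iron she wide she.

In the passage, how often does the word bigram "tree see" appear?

Scanning the 21 overlapping bigram windows for "tree see":
  position 3–4: tree see

1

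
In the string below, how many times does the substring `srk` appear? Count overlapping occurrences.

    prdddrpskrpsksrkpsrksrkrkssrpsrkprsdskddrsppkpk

Sliding a length-3 window over the 47 characters (45 positions):
  position 14–16: srk
  position 18–20: srk
  position 21–23: srk
  position 30–32: srk

4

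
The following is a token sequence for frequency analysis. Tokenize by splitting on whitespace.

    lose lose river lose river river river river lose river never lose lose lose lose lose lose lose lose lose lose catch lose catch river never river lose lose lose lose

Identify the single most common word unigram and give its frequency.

"lose", 19 times

Unigram frequencies (highest first):
  lose: 19
  river: 8
  never: 2
  catch: 2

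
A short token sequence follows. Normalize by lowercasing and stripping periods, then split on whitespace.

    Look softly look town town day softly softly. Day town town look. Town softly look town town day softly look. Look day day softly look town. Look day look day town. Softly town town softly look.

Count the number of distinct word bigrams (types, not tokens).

36 tokens → 35 bigram windows in total.
Repeated bigrams (each contributes count−1 duplicates):
  softly look: 5
  look town: 4
  town town: 4
  day softly: 3
  look day: 3
  town softly: 3
  day town: 2
  town day: 2
  … (1 more repeated)
19 duplicate windows → 35 − 19 = 16 distinct.

16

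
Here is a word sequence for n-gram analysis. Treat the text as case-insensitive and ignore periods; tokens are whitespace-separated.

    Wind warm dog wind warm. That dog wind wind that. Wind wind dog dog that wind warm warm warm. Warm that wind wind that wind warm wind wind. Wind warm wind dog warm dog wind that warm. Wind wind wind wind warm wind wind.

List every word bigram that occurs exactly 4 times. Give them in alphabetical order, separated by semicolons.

Bigram counts meeting the condition (exactly 4 times):
  that wind: 4
  warm wind: 4

that wind; warm wind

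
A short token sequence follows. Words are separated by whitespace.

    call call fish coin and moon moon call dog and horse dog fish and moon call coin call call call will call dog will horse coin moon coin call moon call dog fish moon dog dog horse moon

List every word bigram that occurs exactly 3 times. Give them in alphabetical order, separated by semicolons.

call call; call dog; moon call

Bigram counts meeting the condition (exactly 3 times):
  call call: 3
  call dog: 3
  moon call: 3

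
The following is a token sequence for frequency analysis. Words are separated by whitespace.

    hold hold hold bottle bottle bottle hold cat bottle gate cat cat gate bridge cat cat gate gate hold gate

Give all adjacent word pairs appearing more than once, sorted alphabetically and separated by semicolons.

Bigram counts meeting the condition (more than once):
  bottle bottle: 2
  cat cat: 2
  cat gate: 2
  hold hold: 2

bottle bottle; cat cat; cat gate; hold hold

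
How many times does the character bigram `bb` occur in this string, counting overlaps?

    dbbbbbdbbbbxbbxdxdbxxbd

Sliding a length-2 window over the 23 characters (22 positions):
  position 2–3: bb
  position 3–4: bb
  position 4–5: bb
  position 5–6: bb
  position 8–9: bb
  position 9–10: bb
  position 10–11: bb
  position 13–14: bb

8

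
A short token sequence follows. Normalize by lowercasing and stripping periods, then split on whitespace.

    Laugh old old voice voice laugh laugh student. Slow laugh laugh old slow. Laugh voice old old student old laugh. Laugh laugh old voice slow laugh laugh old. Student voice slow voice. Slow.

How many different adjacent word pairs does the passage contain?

18

33 tokens → 32 bigram windows in total.
Repeated bigrams (each contributes count−1 duplicates):
  laugh laugh: 5
  laugh old: 4
  slow laugh: 3
  voice slow: 3
  old old: 2
  old student: 2
  old voice: 2
14 duplicate windows → 32 − 14 = 18 distinct.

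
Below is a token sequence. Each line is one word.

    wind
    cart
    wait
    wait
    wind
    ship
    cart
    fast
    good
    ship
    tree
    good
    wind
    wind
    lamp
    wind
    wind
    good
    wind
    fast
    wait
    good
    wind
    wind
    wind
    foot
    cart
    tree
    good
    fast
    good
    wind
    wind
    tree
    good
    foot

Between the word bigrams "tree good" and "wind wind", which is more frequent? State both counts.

"wind wind" (5 vs 3)

"tree good": 3 occurrences
"wind wind": 5 occurrences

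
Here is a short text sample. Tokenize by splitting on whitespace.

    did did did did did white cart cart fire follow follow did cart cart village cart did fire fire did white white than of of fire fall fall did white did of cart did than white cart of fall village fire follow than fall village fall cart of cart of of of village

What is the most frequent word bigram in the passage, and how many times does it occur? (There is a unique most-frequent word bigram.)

Bigram frequencies (highest first):
  did did: 4
  did white: 3
  of of: 3
  cart of: 3
  white cart: 2
  cart cart: 2
  … (31 more, each ≤ 2)

"did did", 4 times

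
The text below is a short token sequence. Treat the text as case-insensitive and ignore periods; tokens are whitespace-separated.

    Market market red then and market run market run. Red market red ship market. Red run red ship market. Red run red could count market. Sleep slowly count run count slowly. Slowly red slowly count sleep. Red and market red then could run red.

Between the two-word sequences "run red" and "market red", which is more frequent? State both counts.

"run red": 4 occurrences
"market red": 5 occurrences

"market red" (5 vs 4)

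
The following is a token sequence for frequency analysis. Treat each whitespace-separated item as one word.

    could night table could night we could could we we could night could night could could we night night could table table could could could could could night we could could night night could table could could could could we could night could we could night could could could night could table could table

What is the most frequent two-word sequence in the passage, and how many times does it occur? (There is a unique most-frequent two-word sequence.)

Bigram frequencies (highest first):
  could could: 12
  could night: 9
  night could: 7
  we could: 5
  table could: 4
  could we: 4
  … (7 more, each ≤ 4)

"could could", 12 times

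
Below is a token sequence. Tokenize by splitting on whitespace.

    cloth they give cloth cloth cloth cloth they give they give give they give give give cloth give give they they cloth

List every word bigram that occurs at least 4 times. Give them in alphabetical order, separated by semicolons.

give give; they give

Bigram counts meeting the condition (at least 4 times):
  give give: 4
  they give: 4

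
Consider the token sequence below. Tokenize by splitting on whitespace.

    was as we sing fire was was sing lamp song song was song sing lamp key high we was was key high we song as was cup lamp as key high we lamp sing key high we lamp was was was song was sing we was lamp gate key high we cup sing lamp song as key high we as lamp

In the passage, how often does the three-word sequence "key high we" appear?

Scanning the 59 overlapping trigram windows for "key high we":
  position 16–18: key high we
  position 21–23: key high we
  position 30–32: key high we
  position 35–37: key high we
  position 49–51: key high we
  position 57–59: key high we

6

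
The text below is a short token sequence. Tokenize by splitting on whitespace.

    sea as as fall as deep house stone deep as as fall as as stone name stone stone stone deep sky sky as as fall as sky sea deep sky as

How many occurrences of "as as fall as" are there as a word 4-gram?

3

Scanning the 28 overlapping 4-gram windows for "as as fall as":
  position 2–5: as as fall as
  position 10–13: as as fall as
  position 23–26: as as fall as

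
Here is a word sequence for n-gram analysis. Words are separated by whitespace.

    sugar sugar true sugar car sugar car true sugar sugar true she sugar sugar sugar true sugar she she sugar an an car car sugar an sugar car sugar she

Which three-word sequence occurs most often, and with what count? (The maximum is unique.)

"sugar sugar true", 3 times

Trigram frequencies (highest first):
  sugar sugar true: 3
  sugar true sugar: 2
  sugar car sugar: 2
  true sugar car: 1
  car sugar car: 1
  sugar car true: 1
  … (18 more, each ≤ 1)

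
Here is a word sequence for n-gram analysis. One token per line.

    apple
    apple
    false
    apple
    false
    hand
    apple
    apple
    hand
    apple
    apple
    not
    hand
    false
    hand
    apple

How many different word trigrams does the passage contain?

16 tokens → 14 trigram windows in total.
Repeated trigrams (each contributes count−1 duplicates):
  false hand apple: 2
  hand apple apple: 2
2 duplicate windows → 14 − 2 = 12 distinct.

12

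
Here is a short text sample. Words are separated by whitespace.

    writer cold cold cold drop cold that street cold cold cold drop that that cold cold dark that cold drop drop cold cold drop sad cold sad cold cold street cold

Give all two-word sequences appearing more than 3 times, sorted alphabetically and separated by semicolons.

Bigram counts meeting the condition (more than 3 times):
  cold cold: 7
  cold drop: 4

cold cold; cold drop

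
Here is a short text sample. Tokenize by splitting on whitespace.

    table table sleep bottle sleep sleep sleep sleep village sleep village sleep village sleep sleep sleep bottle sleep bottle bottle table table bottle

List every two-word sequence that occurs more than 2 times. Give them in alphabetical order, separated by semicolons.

Bigram counts meeting the condition (more than 2 times):
  sleep bottle: 3
  sleep sleep: 5
  sleep village: 3
  village sleep: 3

sleep bottle; sleep sleep; sleep village; village sleep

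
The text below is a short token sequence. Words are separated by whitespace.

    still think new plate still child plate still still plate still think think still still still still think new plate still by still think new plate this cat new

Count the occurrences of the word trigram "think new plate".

3

Scanning the 27 overlapping trigram windows for "think new plate":
  position 2–4: think new plate
  position 18–20: think new plate
  position 24–26: think new plate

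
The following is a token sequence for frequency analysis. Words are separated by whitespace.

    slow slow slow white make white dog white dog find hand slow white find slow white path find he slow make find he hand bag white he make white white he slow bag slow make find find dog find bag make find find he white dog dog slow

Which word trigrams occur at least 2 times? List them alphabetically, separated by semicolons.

make find find; slow make find

Trigram counts meeting the condition (at least 2 times):
  make find find: 2
  slow make find: 2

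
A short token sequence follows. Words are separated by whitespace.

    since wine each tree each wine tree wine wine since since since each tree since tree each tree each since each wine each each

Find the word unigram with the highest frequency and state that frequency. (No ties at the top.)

Unigram frequencies (highest first):
  each: 8
  since: 6
  wine: 5
  tree: 5

"each", 8 times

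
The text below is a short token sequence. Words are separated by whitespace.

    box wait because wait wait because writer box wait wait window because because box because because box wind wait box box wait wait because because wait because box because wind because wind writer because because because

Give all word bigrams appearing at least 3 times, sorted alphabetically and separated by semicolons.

because because; because box; box wait; wait because; wait wait

Bigram counts meeting the condition (at least 3 times):
  because because: 5
  because box: 3
  box wait: 3
  wait because: 4
  wait wait: 3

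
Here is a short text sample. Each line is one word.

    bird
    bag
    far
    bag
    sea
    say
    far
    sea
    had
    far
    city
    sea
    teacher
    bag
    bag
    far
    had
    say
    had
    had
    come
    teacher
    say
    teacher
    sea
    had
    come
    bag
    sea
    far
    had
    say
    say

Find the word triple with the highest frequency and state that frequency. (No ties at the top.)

"far had say", 2 times

Trigram frequencies (highest first):
  far had say: 2
  bird bag far: 1
  bag far bag: 1
  far bag sea: 1
  bag sea say: 1
  sea say far: 1
  … (24 more, each ≤ 1)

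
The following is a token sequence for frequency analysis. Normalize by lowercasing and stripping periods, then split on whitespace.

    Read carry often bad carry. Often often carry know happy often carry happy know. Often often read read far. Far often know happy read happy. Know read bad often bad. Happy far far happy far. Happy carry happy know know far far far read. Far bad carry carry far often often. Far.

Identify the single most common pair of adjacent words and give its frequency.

Bigram frequencies (highest first):
  far far: 4
  often often: 3
  happy know: 3
  carry often: 2
  often bad: 2
  bad carry: 2
  … (28 more, each ≤ 2)

"far far", 4 times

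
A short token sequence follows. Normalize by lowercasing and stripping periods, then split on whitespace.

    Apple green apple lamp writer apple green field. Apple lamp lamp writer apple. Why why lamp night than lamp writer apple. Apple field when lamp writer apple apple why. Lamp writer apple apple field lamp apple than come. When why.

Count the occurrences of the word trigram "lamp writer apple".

Scanning the 38 overlapping trigram windows for "lamp writer apple":
  position 4–6: lamp writer apple
  position 11–13: lamp writer apple
  position 19–21: lamp writer apple
  position 25–27: lamp writer apple
  position 30–32: lamp writer apple

5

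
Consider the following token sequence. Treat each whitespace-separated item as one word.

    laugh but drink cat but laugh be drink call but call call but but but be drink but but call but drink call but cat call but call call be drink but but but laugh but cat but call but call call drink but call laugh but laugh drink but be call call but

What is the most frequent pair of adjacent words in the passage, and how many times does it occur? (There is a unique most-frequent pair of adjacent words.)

Bigram frequencies (highest first):
  call but: 7
  but call: 6
  but but: 5
  call call: 4
  drink but: 4
  laugh but: 3
  … (15 more, each ≤ 3)

"call but", 7 times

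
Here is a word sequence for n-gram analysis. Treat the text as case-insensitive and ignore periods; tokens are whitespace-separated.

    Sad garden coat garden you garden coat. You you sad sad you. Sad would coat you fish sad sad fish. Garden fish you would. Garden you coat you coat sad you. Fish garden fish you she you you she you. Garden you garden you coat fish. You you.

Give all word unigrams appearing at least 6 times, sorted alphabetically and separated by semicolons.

coat; fish; garden; sad; you

Unigram counts meeting the condition (at least 6 times):
  coat: 6
  fish: 6
  garden: 8
  sad: 7
  you: 17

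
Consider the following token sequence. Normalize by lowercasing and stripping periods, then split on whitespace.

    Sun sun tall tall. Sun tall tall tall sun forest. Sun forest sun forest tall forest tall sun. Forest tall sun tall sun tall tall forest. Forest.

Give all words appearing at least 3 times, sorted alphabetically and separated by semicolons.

Unigram counts meeting the condition (at least 3 times):
  forest: 7
  sun: 9
  tall: 11

forest; sun; tall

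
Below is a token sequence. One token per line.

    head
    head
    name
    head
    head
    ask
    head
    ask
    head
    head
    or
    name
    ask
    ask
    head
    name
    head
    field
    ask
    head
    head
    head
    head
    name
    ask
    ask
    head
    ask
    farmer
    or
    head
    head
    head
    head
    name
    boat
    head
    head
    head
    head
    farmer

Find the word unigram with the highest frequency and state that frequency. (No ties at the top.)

"head", 22 times

Unigram frequencies (highest first):
  head: 22
  ask: 8
  name: 5
  or: 2
  farmer: 2
  field: 1
  … (1 more, each ≤ 1)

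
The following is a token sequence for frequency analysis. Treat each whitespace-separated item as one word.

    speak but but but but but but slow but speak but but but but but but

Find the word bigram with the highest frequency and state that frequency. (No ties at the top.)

"but but", 10 times

Bigram frequencies (highest first):
  but but: 10
  speak but: 2
  but slow: 1
  slow but: 1
  but speak: 1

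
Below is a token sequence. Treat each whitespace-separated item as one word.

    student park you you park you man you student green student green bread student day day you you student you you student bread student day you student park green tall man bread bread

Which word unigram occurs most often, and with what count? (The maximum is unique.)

Unigram frequencies (highest first):
  you: 9
  student: 8
  bread: 4
  park: 3
  green: 3
  day: 3
  … (2 more, each ≤ 2)

"you", 9 times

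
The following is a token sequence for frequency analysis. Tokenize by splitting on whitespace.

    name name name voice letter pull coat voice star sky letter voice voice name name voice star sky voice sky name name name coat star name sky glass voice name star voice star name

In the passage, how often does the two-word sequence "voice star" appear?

3

Scanning the 33 overlapping bigram windows for "voice star":
  position 8–9: voice star
  position 16–17: voice star
  position 32–33: voice star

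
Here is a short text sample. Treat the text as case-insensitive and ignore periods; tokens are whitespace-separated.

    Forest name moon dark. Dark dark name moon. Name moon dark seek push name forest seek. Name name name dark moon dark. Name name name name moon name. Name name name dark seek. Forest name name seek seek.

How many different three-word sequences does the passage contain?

29

38 tokens → 36 trigram windows in total.
Repeated trigrams (each contributes count−1 duplicates):
  name name name: 5
  name moon dark: 2
  name moon name: 2
  name name dark: 2
7 duplicate windows → 36 − 7 = 29 distinct.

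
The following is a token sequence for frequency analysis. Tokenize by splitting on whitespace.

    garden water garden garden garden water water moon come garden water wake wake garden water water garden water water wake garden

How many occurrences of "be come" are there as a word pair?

0

Scanning the 20 overlapping bigram windows for "be come":
  (none found)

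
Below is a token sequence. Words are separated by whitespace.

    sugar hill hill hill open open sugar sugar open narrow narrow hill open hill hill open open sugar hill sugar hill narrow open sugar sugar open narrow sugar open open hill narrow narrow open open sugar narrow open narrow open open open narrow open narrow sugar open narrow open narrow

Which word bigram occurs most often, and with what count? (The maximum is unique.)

Bigram frequencies (highest first):
  open narrow: 7
  open open: 6
  narrow open: 6
  open sugar: 4
  sugar open: 4
  sugar hill: 3
  … (10 more, each ≤ 3)

"open narrow", 7 times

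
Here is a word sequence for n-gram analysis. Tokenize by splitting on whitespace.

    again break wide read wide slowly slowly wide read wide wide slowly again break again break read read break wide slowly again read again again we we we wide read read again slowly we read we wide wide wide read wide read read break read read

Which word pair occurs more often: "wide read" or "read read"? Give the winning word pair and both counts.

"wide read": 5 occurrences
"read read": 4 occurrences

"wide read" (5 vs 4)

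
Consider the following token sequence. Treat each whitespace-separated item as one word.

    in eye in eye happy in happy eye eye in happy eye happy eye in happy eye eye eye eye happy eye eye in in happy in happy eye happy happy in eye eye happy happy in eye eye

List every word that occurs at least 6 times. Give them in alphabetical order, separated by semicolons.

eye; happy; in

Unigram counts meeting the condition (at least 6 times):
  eye: 17
  happy: 12
  in: 10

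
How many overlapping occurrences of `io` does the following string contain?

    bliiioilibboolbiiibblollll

Sliding a length-2 window over the 26 characters (25 positions):
  position 5–6: io

1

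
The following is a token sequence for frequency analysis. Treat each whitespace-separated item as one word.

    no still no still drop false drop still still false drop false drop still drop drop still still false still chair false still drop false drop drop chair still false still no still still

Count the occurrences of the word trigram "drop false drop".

3

Scanning the 32 overlapping trigram windows for "drop false drop":
  position 5–7: drop false drop
  position 11–13: drop false drop
  position 24–26: drop false drop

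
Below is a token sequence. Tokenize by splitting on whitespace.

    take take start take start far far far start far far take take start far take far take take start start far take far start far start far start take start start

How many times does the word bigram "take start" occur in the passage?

Scanning the 31 overlapping bigram windows for "take start":
  position 2–3: take start
  position 4–5: take start
  position 13–14: take start
  position 19–20: take start
  position 30–31: take start

5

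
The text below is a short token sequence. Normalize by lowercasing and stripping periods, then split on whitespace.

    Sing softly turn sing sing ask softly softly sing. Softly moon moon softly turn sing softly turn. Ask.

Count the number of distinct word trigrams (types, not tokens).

18 tokens → 16 trigram windows in total.
Repeated trigrams (each contributes count−1 duplicates):
  sing softly turn: 2
  softly turn sing: 2
2 duplicate windows → 16 − 2 = 14 distinct.

14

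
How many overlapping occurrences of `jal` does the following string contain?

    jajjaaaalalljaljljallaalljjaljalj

4

Sliding a length-3 window over the 33 characters (31 positions):
  position 13–15: jal
  position 18–20: jal
  position 27–29: jal
  position 30–32: jal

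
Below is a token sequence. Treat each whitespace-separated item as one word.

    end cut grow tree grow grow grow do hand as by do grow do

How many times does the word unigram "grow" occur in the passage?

Scanning the 14 tokens for "grow":
  position 3: grow
  position 5: grow
  position 6: grow
  position 7: grow
  position 13: grow

5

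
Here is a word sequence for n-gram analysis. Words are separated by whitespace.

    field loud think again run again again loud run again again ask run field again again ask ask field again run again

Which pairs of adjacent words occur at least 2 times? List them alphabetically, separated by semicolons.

again again; again ask; again run; field again; run again

Bigram counts meeting the condition (at least 2 times):
  again again: 3
  again ask: 2
  again run: 2
  field again: 2
  run again: 3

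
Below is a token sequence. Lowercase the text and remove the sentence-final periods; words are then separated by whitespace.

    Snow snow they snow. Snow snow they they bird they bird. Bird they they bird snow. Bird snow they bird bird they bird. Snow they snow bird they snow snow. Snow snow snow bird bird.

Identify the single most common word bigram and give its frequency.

"snow snow", 7 times

Bigram frequencies (highest first):
  snow snow: 7
  they bird: 5
  snow they: 4
  bird they: 4
  they snow: 3
  bird bird: 3
  … (3 more, each ≤ 3)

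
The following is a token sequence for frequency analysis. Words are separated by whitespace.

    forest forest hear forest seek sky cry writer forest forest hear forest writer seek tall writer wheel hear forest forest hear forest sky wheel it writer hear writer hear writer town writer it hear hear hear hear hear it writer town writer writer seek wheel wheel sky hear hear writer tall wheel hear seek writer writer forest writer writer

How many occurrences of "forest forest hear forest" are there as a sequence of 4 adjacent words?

3

Scanning the 56 overlapping 4-gram windows for "forest forest hear forest":
  position 1–4: forest forest hear forest
  position 9–12: forest forest hear forest
  position 19–22: forest forest hear forest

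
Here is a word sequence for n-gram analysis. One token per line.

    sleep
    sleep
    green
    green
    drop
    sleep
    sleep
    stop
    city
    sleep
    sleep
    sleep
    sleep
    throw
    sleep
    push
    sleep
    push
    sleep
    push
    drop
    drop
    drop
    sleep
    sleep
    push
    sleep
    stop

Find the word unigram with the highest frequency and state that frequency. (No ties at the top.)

Unigram frequencies (highest first):
  sleep: 14
  drop: 4
  push: 4
  green: 2
  stop: 2
  city: 1
  … (1 more, each ≤ 1)

"sleep", 14 times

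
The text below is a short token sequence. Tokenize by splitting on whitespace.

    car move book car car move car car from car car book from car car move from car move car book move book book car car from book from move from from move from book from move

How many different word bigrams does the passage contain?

15

37 tokens → 36 bigram windows in total.
Repeated bigrams (each contributes count−1 duplicates):
  car car: 5
  car move: 4
  book from: 3
  from car: 3
  from move: 3
  move from: 3
  book car: 2
  car book: 2
  … (4 more repeated)
21 duplicate windows → 36 − 21 = 15 distinct.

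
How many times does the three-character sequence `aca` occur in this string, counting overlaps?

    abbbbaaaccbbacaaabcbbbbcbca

Sliding a length-3 window over the 27 characters (25 positions):
  position 13–15: aca

1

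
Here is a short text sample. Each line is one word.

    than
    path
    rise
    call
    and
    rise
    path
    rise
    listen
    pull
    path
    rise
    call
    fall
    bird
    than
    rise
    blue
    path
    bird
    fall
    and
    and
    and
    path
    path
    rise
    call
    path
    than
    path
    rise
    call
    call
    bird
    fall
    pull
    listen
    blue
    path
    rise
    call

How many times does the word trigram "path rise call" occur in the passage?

Scanning the 40 overlapping trigram windows for "path rise call":
  position 2–4: path rise call
  position 11–13: path rise call
  position 26–28: path rise call
  position 31–33: path rise call
  position 40–42: path rise call

5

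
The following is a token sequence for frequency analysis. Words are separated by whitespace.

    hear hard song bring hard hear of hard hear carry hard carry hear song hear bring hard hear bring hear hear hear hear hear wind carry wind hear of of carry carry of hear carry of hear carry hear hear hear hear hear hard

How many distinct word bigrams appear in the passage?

25

44 tokens → 43 bigram windows in total.
Repeated bigrams (each contributes count−1 duplicates):
  hear hear: 8
  hard hear: 3
  hear carry: 3
  bring hard: 2
  carry hear: 2
  carry of: 2
  hear bring: 2
  hear hard: 2
  … (2 more repeated)
18 duplicate windows → 43 − 18 = 25 distinct.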